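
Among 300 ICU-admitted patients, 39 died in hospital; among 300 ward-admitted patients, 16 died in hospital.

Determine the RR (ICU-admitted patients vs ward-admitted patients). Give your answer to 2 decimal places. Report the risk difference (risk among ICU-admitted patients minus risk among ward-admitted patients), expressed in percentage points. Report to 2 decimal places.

risk, ICU-admitted patients = 39/300 = 0.1300
risk, ward-admitted patients = 16/300 = 0.0533
RR = 0.1300 / 0.0533 = 2.44
risk difference = 0.1300 − 0.0533 = 0.0767 → 7.67 percentage points

RR = 2.44; RD = 7.67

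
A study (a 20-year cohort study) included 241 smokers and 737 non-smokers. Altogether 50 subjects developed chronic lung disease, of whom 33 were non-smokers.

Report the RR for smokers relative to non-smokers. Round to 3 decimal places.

smokers with the outcome: 50 − 33 = 17
smokers without the outcome: 241 − 17 = 224
non-smokers without the outcome: 737 − 33 = 704
risk, smokers = 17/241 = 0.07054
risk, non-smokers = 33/737 = 0.04478
RR = 0.07054 / 0.04478 = 1.575

1.575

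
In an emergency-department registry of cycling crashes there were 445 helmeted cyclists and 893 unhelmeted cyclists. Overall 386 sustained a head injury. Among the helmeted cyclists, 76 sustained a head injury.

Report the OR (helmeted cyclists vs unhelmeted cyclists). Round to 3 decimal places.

helmeted cyclists without the outcome: 445 − 76 = 369
unhelmeted cyclists with the outcome: 386 − 76 = 310
unhelmeted cyclists without the outcome: 893 − 310 = 583
odds, helmeted cyclists = 76/369 = 0.2060
odds, unhelmeted cyclists = 310/583 = 0.5317
OR = 0.2060 / 0.5317 = 0.387

0.387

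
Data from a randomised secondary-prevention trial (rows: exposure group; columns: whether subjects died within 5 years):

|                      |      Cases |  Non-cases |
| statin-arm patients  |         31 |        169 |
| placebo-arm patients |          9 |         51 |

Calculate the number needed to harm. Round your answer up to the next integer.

risk, statin-arm patients = 31/200 = 0.155000
risk, placebo-arm patients = 9/60 = 0.150000
absolute risk difference = 0.005000
1 / 0.005000 = 200.000 → round up → 200

200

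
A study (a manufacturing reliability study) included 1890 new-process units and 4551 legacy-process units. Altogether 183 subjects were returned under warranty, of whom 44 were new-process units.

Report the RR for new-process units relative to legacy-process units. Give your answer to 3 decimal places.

0.762

new-process units without the outcome: 1890 − 44 = 1846
legacy-process units with the outcome: 183 − 44 = 139
legacy-process units without the outcome: 4551 − 139 = 4412
risk, new-process units = 44/1890 = 0.02328
risk, legacy-process units = 139/4551 = 0.03054
RR = 0.02328 / 0.03054 = 0.762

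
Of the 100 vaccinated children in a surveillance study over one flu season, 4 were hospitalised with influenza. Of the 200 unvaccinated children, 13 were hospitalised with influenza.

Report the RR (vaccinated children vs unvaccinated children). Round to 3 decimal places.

0.615

risk, vaccinated children = 4/100 = 0.04000
risk, unvaccinated children = 13/200 = 0.06500
RR = 0.04000 / 0.06500 = 0.615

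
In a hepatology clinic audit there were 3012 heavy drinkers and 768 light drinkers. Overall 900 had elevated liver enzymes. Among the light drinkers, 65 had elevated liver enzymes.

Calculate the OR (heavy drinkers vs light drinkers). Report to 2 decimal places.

heavy drinkers with the outcome: 900 − 65 = 835
heavy drinkers without the outcome: 3012 − 835 = 2177
light drinkers without the outcome: 768 − 65 = 703
odds, heavy drinkers = 835/2177 = 0.3836
odds, light drinkers = 65/703 = 0.0925
OR = 0.3836 / 0.0925 = 4.15

4.15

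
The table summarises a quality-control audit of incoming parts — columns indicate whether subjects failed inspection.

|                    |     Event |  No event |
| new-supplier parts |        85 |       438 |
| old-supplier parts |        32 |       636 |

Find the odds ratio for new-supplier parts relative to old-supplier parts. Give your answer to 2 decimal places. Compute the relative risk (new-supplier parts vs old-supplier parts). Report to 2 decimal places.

OR = (85 × 636) / (438 × 32) = 54060/14016 ≈ 3.86
risk, new-supplier parts = 85/523 = 0.16252
risk, old-supplier parts = 32/668 = 0.04790
RR = 0.16252 / 0.04790 = 3.39

OR = 3.86; RR = 3.39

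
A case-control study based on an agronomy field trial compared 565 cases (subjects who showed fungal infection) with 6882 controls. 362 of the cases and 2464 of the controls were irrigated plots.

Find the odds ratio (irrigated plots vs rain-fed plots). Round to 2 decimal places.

odds, irrigated plots = 362/2464 = 0.14692
odds, rain-fed plots = 203/4418 = 0.04595
OR = 0.14692 / 0.04595 = 3.20

3.20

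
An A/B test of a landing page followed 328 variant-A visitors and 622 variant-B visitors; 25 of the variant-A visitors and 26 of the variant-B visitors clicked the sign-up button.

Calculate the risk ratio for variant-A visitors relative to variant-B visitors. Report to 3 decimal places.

risk, variant-A visitors = 25/328 = 0.07622
risk, variant-B visitors = 26/622 = 0.04180
RR = 0.07622 / 0.04180 = 1.823

1.823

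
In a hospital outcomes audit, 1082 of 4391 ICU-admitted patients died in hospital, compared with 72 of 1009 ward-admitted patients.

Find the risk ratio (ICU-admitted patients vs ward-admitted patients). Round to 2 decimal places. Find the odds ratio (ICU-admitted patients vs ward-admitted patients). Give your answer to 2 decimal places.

RR = 3.45; OR = 4.26

risk, ICU-admitted patients = 1082/4391 = 0.2464
risk, ward-admitted patients = 72/1009 = 0.0714
RR = 0.2464 / 0.0714 = 3.45
OR = (1082 × 937) / (3309 × 72) = 1013834/238248 ≈ 4.26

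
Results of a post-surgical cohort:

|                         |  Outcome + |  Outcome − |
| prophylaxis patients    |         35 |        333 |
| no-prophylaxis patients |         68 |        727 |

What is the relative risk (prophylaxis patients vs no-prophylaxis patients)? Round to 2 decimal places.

RR: 1.11

risk, prophylaxis patients = 35/368 = 0.0951
risk, no-prophylaxis patients = 68/795 = 0.0855
RR = 0.0951 / 0.0855 = 1.11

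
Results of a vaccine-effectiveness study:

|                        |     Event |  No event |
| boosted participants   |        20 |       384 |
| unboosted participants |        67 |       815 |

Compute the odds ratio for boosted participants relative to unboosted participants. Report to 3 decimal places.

OR = (20 × 815) / (384 × 67) = 16300/25728 ≈ 0.634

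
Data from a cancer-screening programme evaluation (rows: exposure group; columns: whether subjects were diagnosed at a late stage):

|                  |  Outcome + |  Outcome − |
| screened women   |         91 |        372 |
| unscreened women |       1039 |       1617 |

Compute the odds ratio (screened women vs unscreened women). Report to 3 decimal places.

odds, screened women = 91/372 = 0.2446
odds, unscreened women = 1039/1617 = 0.6425
OR = 0.2446 / 0.6425 = 0.381

0.381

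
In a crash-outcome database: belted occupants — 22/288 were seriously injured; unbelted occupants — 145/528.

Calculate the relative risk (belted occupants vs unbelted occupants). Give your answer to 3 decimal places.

0.278

risk, belted occupants = 22/288 = 0.0764
risk, unbelted occupants = 145/528 = 0.2746
RR = 0.0764 / 0.2746 = 0.278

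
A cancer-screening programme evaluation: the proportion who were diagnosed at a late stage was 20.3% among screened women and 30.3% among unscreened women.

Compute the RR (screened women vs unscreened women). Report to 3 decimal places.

RR = 0.2030 / 0.3030 = 0.670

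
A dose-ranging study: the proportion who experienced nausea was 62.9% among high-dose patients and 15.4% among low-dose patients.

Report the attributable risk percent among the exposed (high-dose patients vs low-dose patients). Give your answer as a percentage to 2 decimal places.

AR% = (0.6290 − 0.1540) / 0.6290 = 0.7552 → 75.52%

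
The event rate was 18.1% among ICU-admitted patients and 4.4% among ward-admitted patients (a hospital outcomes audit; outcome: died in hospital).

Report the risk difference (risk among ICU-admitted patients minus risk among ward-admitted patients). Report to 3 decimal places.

risk difference = 0.18100 − 0.04400 = 0.137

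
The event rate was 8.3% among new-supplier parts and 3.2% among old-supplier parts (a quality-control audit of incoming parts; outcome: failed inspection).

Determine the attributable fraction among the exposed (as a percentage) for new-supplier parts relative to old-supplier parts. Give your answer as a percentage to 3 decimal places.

AR% = (0.08300 − 0.03200) / 0.08300 = 0.6145 → 61.446%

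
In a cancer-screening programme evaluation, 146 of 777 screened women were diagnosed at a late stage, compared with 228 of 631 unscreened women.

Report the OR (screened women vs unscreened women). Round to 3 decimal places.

OR ≈ 0.409

odds, screened women = 146/631 = 0.2314
odds, unscreened women = 228/403 = 0.5658
OR = 0.2314 / 0.5658 = 0.409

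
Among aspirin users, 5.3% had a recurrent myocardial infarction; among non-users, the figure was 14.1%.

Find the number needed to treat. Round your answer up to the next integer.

12

absolute risk difference = 0.088000
1 / 0.088000 = 11.364 → round up → 12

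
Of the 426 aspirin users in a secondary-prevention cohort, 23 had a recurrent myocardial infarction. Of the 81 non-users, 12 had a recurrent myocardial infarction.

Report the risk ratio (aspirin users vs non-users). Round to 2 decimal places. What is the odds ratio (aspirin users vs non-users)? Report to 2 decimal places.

risk, aspirin users = 23/426 = 0.0540
risk, non-users = 12/81 = 0.1481
RR = 0.0540 / 0.1481 = 0.36
OR = (23 × 69) / (403 × 12) = 1587/4836 ≈ 0.33

RR = 0.36; OR = 0.33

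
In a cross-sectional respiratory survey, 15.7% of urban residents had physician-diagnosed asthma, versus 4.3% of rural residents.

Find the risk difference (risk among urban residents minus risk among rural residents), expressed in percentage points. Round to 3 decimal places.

11.400

risk difference = 0.15700 − 0.04300 = 0.11400 → 11.400 percentage points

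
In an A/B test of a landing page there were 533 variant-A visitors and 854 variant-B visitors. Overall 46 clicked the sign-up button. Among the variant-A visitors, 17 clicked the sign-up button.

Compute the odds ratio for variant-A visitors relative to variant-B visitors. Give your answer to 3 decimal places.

OR ≈ 0.937

variant-A visitors without the outcome: 533 − 17 = 516
variant-B visitors with the outcome: 46 − 17 = 29
variant-B visitors without the outcome: 854 − 29 = 825
OR = (17 × 825) / (516 × 29) = 14025/14964 ≈ 0.937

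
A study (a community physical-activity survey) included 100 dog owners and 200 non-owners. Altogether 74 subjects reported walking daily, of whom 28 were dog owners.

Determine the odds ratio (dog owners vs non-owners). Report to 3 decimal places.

1.302

dog owners without the outcome: 100 − 28 = 72
non-owners with the outcome: 74 − 28 = 46
non-owners without the outcome: 200 − 46 = 154
OR = (28 × 154) / (72 × 46) = 4312/3312 ≈ 1.302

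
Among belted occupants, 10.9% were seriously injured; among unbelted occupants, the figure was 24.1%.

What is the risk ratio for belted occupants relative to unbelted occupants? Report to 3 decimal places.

RR = 0.1090 / 0.2410 = 0.452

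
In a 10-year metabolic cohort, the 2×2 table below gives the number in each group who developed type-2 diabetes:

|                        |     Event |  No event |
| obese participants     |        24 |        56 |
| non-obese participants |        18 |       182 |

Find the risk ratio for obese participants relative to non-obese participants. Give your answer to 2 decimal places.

RR = 3.33

risk, obese participants = 24/80 = 0.3000
risk, non-obese participants = 18/200 = 0.0900
RR = 0.3000 / 0.0900 = 3.33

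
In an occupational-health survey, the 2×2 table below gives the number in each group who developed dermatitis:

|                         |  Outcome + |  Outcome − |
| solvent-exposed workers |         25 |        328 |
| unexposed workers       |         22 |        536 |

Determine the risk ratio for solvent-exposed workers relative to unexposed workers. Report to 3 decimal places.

risk, solvent-exposed workers = 25/353 = 0.07082
risk, unexposed workers = 22/558 = 0.03943
RR = 0.07082 / 0.03943 = 1.796

1.796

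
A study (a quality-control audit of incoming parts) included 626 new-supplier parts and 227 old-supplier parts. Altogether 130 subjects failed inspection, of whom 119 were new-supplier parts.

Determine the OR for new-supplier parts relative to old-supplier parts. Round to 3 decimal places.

new-supplier parts without the outcome: 626 − 119 = 507
old-supplier parts with the outcome: 130 − 119 = 11
old-supplier parts without the outcome: 227 − 11 = 216
OR = (119 × 216) / (507 × 11) = 25704/5577 ≈ 4.609

OR: 4.609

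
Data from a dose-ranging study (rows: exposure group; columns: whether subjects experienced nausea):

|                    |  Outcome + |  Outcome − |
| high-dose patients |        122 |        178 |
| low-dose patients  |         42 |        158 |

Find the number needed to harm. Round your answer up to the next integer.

risk, high-dose patients = 122/300 = 0.406667
risk, low-dose patients = 42/200 = 0.210000
absolute risk difference = 0.196667
1 / 0.196667 = 5.085 → round up → 6

6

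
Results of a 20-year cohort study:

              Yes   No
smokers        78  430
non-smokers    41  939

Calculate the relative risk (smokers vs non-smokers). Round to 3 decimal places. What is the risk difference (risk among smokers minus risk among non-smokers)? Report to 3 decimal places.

risk, smokers = 78/508 = 0.15354
risk, non-smokers = 41/980 = 0.04184
RR = 0.15354 / 0.04184 = 3.670
risk difference = 0.15354 − 0.04184 = 0.112

RR = 3.670; RD = 0.112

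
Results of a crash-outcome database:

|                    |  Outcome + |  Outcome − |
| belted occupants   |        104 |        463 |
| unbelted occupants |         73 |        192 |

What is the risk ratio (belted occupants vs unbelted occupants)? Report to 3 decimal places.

risk, belted occupants = 104/567 = 0.1834
risk, unbelted occupants = 73/265 = 0.2755
RR = 0.1834 / 0.2755 = 0.666

RR: 0.666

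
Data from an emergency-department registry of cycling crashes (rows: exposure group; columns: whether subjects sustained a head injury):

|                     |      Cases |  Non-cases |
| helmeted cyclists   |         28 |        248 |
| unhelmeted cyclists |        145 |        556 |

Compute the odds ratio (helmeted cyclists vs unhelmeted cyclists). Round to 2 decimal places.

OR = (28 × 556) / (248 × 145) = 15568/35960 ≈ 0.43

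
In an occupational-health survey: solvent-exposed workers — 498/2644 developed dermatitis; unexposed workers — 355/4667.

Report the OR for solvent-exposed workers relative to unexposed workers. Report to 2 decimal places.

OR = (498 × 4312) / (2146 × 355) = 2147376/761830 ≈ 2.82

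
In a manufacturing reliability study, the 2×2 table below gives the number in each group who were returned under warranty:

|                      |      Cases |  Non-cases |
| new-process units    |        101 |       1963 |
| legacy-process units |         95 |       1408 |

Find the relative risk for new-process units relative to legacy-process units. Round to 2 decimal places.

risk, new-process units = 101/2064 = 0.04893
risk, legacy-process units = 95/1503 = 0.06321
RR = 0.04893 / 0.06321 = 0.77

0.77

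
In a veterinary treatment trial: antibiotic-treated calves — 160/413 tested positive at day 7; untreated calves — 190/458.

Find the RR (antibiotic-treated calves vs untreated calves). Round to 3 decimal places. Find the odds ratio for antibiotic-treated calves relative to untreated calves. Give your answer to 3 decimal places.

RR = 0.934; OR = 0.892

risk, antibiotic-treated calves = 160/413 = 0.3874
risk, untreated calves = 190/458 = 0.4148
RR = 0.3874 / 0.4148 = 0.934
OR = (160 × 268) / (253 × 190) = 42880/48070 ≈ 0.892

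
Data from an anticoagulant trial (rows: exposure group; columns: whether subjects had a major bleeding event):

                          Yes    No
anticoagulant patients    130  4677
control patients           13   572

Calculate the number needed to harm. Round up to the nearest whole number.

risk, anticoagulant patients = 130/4807 = 0.027044
risk, control patients = 13/585 = 0.022222
absolute risk difference = 0.004822
1 / 0.004822 = 207.383 → round up → 208

NNH = 208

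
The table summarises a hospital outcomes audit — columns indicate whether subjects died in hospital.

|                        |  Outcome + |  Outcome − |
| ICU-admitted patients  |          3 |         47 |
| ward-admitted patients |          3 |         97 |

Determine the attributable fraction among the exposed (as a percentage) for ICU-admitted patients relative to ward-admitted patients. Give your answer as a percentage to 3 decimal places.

50.000%

risk, ICU-admitted patients = 3/50 = 0.06000
risk, ward-admitted patients = 3/100 = 0.03000
AR% = (0.06000 − 0.03000) / 0.06000 = 0.5000 → 50.000%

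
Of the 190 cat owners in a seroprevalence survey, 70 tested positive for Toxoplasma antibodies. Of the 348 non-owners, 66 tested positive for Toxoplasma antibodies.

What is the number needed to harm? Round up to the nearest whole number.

risk, cat owners = 70/190 = 0.368421
risk, non-owners = 66/348 = 0.189655
absolute risk difference = 0.178766
1 / 0.178766 = 5.594 → round up → 6

6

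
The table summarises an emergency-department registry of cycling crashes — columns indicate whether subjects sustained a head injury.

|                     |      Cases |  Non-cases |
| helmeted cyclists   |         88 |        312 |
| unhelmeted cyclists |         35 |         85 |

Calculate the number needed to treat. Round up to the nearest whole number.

14

risk, helmeted cyclists = 88/400 = 0.220000
risk, unhelmeted cyclists = 35/120 = 0.291667
absolute risk difference = 0.071667
1 / 0.071667 = 13.953 → round up → 14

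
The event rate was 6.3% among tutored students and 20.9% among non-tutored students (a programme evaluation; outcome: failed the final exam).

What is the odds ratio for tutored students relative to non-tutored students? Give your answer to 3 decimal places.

odds, tutored students = 0.0630/0.9370 = 0.0672
odds, non-tutored students = 0.2090/0.7910 = 0.2642
OR = 0.0672 / 0.2642 = 0.254

0.254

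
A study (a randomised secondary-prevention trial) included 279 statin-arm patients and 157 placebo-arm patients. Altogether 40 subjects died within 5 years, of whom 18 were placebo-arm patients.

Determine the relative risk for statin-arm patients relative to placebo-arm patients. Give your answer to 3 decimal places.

statin-arm patients with the outcome: 40 − 18 = 22
statin-arm patients without the outcome: 279 − 22 = 257
placebo-arm patients without the outcome: 157 − 18 = 139
risk, statin-arm patients = 22/279 = 0.0789
risk, placebo-arm patients = 18/157 = 0.1146
RR = 0.0789 / 0.1146 = 0.688

RR ≈ 0.688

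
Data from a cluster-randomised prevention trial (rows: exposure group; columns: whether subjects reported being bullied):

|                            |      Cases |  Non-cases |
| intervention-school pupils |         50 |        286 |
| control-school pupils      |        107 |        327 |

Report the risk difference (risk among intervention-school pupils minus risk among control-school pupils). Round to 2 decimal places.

risk, intervention-school pupils = 50/336 = 0.1488
risk, control-school pupils = 107/434 = 0.2465
risk difference = 0.1488 − 0.2465 = -0.10

-0.10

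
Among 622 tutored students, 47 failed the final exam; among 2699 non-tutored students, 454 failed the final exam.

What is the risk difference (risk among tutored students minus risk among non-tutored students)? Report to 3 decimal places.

RD = -0.093

risk, tutored students = 47/622 = 0.0756
risk, non-tutored students = 454/2699 = 0.1682
risk difference = 0.0756 − 0.1682 = -0.093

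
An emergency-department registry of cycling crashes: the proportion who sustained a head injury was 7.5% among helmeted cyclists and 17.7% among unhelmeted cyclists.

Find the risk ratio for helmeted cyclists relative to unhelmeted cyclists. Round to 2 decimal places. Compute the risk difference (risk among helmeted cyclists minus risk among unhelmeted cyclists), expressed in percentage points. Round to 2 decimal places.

RR = 0.42; RD = -10.20

RR = 0.0750 / 0.1770 = 0.42
risk difference = 0.0750 − 0.1770 = -0.1020 → -10.20 percentage points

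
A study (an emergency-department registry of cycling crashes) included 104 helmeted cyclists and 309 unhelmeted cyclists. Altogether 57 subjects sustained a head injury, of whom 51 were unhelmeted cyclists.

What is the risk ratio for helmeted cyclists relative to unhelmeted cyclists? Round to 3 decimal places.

0.350

helmeted cyclists with the outcome: 57 − 51 = 6
helmeted cyclists without the outcome: 104 − 6 = 98
unhelmeted cyclists without the outcome: 309 − 51 = 258
risk, helmeted cyclists = 6/104 = 0.0577
risk, unhelmeted cyclists = 51/309 = 0.1650
RR = 0.0577 / 0.1650 = 0.350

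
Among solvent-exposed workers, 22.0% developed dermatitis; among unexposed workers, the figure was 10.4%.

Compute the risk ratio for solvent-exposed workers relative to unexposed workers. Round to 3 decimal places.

RR = 0.2200 / 0.1040 = 2.115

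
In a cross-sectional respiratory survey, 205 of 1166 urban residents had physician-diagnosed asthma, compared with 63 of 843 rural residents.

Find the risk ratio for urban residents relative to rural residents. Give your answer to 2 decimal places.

RR = 2.35

risk, urban residents = 205/1166 = 0.1758
risk, rural residents = 63/843 = 0.0747
RR = 0.1758 / 0.0747 = 2.35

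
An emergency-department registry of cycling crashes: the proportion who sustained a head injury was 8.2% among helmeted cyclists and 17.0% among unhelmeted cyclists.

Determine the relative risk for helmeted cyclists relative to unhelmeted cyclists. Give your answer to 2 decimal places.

RR = 0.0820 / 0.1700 = 0.48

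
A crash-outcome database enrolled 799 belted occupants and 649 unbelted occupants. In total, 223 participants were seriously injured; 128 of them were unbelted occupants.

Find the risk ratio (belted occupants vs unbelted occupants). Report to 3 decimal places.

RR = 0.603

belted occupants with the outcome: 223 − 128 = 95
belted occupants without the outcome: 799 − 95 = 704
unbelted occupants without the outcome: 649 − 128 = 521
risk, belted occupants = 95/799 = 0.1189
risk, unbelted occupants = 128/649 = 0.1972
RR = 0.1189 / 0.1972 = 0.603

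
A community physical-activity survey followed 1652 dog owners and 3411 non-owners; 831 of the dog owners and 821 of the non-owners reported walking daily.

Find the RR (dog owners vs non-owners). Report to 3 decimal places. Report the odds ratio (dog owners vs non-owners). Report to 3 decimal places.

RR = 2.090; OR = 3.193

risk, dog owners = 831/1652 = 0.5030
risk, non-owners = 821/3411 = 0.2407
RR = 0.5030 / 0.2407 = 2.090
odds, dog owners = 831/821 = 1.0122
odds, non-owners = 821/2590 = 0.3170
OR = 1.0122 / 0.3170 = 3.193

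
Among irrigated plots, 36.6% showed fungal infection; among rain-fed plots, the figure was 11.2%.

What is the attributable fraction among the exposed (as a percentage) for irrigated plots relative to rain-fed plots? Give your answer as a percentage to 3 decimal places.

AR% = (0.3660 − 0.1120) / 0.3660 = 0.6940 → 69.399%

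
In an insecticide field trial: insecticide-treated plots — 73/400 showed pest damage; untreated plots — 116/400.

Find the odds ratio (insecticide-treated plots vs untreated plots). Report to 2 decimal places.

OR = (73 × 284) / (327 × 116) = 20732/37932 ≈ 0.55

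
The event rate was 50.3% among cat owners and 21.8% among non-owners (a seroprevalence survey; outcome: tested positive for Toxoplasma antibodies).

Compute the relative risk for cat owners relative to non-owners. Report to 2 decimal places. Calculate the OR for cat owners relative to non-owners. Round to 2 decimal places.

RR = 2.31; OR = 3.63

RR = 0.5030 / 0.2180 = 2.31
odds, cat owners = 0.5030/0.4970 = 1.0121
odds, non-owners = 0.2180/0.7820 = 0.2788
OR = 1.0121 / 0.2788 = 3.63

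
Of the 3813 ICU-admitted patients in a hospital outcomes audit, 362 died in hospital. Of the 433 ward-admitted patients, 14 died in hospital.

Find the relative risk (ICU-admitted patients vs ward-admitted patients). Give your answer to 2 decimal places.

RR ≈ 2.94

risk, ICU-admitted patients = 362/3813 = 0.09494
risk, ward-admitted patients = 14/433 = 0.03233
RR = 0.09494 / 0.03233 = 2.94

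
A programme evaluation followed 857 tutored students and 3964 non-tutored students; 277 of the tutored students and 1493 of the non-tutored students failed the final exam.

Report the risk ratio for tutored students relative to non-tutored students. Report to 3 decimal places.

risk, tutored students = 277/857 = 0.3232
risk, non-tutored students = 1493/3964 = 0.3766
RR = 0.3232 / 0.3766 = 0.858

RR = 0.858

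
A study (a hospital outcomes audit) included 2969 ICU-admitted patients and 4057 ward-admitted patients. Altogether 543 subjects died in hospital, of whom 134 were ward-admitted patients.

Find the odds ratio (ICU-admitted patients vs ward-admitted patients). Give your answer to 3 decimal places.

4.677

ICU-admitted patients with the outcome: 543 − 134 = 409
ICU-admitted patients without the outcome: 2969 − 409 = 2560
ward-admitted patients without the outcome: 4057 − 134 = 3923
odds, ICU-admitted patients = 409/2560 = 0.15977
odds, ward-admitted patients = 134/3923 = 0.03416
OR = 0.15977 / 0.03416 = 4.677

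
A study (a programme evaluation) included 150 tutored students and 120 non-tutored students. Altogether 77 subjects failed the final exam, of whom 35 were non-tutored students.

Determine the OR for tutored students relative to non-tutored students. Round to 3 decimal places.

OR ≈ 0.944

tutored students with the outcome: 77 − 35 = 42
tutored students without the outcome: 150 − 42 = 108
non-tutored students without the outcome: 120 − 35 = 85
odds, tutored students = 42/108 = 0.3889
odds, non-tutored students = 35/85 = 0.4118
OR = 0.3889 / 0.4118 = 0.944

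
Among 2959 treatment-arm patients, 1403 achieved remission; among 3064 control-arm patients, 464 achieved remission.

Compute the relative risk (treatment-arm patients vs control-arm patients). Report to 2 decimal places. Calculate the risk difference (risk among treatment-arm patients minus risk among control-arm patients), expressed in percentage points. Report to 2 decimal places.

risk, treatment-arm patients = 1403/2959 = 0.4741
risk, control-arm patients = 464/3064 = 0.1514
RR = 0.4741 / 0.1514 = 3.13
risk difference = 0.4741 − 0.1514 = 0.3227 → 32.27 percentage points

RR = 3.13; RD = 32.27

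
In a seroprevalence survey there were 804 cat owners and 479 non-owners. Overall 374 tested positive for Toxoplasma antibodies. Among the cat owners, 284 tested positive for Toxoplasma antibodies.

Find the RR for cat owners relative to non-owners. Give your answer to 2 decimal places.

cat owners without the outcome: 804 − 284 = 520
non-owners with the outcome: 374 − 284 = 90
non-owners without the outcome: 479 − 90 = 389
risk, cat owners = 284/804 = 0.3532
risk, non-owners = 90/479 = 0.1879
RR = 0.3532 / 0.1879 = 1.88

RR = 1.88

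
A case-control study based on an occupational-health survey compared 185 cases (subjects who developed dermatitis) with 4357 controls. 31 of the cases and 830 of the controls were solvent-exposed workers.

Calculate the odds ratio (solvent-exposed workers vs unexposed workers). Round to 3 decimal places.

odds, solvent-exposed workers = 31/830 = 0.03735
odds, unexposed workers = 154/3527 = 0.04366
OR = 0.03735 / 0.04366 = 0.855

0.855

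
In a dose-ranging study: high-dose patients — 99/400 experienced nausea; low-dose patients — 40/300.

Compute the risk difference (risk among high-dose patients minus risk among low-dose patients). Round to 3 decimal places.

risk, high-dose patients = 99/400 = 0.2475
risk, low-dose patients = 40/300 = 0.1333
risk difference = 0.2475 − 0.1333 = 0.114

RD ≈ 0.114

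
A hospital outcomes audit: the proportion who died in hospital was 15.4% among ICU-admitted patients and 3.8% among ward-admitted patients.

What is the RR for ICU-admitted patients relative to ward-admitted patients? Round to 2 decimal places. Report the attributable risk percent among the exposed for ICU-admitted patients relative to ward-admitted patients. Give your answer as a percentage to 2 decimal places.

RR = 0.15400 / 0.03800 = 4.05
AR% = (0.15400 − 0.03800) / 0.15400 = 0.7532 → 75.32%

RR = 4.05; AR% = 75.32%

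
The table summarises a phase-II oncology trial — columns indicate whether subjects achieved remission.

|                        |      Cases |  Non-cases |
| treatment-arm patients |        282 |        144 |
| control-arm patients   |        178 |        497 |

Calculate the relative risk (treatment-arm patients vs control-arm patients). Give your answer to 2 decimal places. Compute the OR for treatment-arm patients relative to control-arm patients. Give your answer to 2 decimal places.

RR = 2.51; OR = 5.47

risk, treatment-arm patients = 282/426 = 0.6620
risk, control-arm patients = 178/675 = 0.2637
RR = 0.6620 / 0.2637 = 2.51
OR = (282 × 497) / (144 × 178) = 140154/25632 ≈ 5.47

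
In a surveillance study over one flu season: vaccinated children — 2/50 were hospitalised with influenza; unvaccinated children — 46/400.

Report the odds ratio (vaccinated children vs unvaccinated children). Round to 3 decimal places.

OR = (2 × 354) / (48 × 46) = 708/2208 ≈ 0.321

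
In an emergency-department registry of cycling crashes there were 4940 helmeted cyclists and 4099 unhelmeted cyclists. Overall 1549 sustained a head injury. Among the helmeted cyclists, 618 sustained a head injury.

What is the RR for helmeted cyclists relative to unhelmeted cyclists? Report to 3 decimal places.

helmeted cyclists without the outcome: 4940 − 618 = 4322
unhelmeted cyclists with the outcome: 1549 − 618 = 931
unhelmeted cyclists without the outcome: 4099 − 931 = 3168
risk, helmeted cyclists = 618/4940 = 0.1251
risk, unhelmeted cyclists = 931/4099 = 0.2271
RR = 0.1251 / 0.2271 = 0.551

0.551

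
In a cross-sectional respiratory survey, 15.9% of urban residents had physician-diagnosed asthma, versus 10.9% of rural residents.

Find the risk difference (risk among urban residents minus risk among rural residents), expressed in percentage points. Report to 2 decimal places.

risk difference = 0.1590 − 0.1090 = 0.0500 → 5.00 percentage points

RD ≈ 5.00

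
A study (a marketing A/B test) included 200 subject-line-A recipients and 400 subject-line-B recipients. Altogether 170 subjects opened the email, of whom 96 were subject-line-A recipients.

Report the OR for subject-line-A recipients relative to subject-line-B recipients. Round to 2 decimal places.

subject-line-A recipients without the outcome: 200 − 96 = 104
subject-line-B recipients with the outcome: 170 − 96 = 74
subject-line-B recipients without the outcome: 400 − 74 = 326
odds, subject-line-A recipients = 96/104 = 0.9231
odds, subject-line-B recipients = 74/326 = 0.2270
OR = 0.9231 / 0.2270 = 4.07

4.07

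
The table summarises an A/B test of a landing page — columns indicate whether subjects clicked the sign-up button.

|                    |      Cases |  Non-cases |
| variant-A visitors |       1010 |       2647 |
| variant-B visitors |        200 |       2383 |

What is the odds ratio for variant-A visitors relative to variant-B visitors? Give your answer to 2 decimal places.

OR: 4.55

odds, variant-A visitors = 1010/2647 = 0.3816
odds, variant-B visitors = 200/2383 = 0.0839
OR = 0.3816 / 0.0839 = 4.55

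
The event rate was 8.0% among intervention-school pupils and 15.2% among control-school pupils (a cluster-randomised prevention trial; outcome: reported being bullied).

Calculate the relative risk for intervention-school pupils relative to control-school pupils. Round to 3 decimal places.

RR = 0.0800 / 0.1520 = 0.526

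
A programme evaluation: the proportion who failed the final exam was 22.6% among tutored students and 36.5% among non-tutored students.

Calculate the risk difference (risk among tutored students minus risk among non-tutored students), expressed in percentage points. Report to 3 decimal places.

-13.900

risk difference = 0.2260 − 0.3650 = -0.1390 → -13.900 percentage points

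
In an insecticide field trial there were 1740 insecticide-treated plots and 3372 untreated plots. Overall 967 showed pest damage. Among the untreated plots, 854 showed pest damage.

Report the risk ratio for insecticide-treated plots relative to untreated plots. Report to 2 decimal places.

insecticide-treated plots with the outcome: 967 − 854 = 113
insecticide-treated plots without the outcome: 1740 − 113 = 1627
untreated plots without the outcome: 3372 − 854 = 2518
risk, insecticide-treated plots = 113/1740 = 0.0649
risk, untreated plots = 854/3372 = 0.2533
RR = 0.0649 / 0.2533 = 0.26

RR: 0.26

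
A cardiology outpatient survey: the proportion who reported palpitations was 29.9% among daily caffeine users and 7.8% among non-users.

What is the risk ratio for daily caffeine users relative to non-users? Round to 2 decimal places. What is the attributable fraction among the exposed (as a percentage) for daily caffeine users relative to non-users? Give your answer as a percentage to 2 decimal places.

RR = 0.2990 / 0.0780 = 3.83
AR% = (0.2990 − 0.0780) / 0.2990 = 0.7391 → 73.91%

RR = 3.83; AR% = 73.91%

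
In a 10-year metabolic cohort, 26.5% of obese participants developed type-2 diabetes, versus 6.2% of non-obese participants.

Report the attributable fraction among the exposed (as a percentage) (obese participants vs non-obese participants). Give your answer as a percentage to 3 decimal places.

AR% = (0.2650 − 0.0620) / 0.2650 = 0.7660 → 76.604%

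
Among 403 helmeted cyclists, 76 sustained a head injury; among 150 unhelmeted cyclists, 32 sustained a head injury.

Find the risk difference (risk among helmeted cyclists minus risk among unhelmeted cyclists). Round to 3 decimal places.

RD ≈ -0.025

risk, helmeted cyclists = 76/403 = 0.1886
risk, unhelmeted cyclists = 32/150 = 0.2133
risk difference = 0.1886 − 0.2133 = -0.025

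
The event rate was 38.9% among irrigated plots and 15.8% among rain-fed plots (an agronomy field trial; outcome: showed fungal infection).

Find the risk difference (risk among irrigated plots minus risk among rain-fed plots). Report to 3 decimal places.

risk difference = 0.3890 − 0.1580 = 0.231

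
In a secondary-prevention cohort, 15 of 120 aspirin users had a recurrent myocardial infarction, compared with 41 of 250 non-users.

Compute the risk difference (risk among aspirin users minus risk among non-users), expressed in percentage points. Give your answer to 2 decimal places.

risk, aspirin users = 15/120 = 0.1250
risk, non-users = 41/250 = 0.1640
risk difference = 0.1250 − 0.1640 = -0.0390 → -3.90 percentage points

RD: -3.90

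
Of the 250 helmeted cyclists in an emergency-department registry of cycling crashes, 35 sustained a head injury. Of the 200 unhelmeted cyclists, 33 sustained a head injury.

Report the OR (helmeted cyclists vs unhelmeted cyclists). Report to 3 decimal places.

0.824

odds, helmeted cyclists = 35/215 = 0.1628
odds, unhelmeted cyclists = 33/167 = 0.1976
OR = 0.1628 / 0.1976 = 0.824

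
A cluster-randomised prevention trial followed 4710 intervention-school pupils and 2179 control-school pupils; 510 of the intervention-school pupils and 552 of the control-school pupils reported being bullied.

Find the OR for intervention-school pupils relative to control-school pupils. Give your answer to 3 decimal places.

0.358

odds, intervention-school pupils = 510/4200 = 0.1214
odds, control-school pupils = 552/1627 = 0.3393
OR = 0.1214 / 0.3393 = 0.358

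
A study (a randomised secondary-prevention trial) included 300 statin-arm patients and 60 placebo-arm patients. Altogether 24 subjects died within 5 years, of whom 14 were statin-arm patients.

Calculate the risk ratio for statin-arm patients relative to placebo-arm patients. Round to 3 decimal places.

statin-arm patients without the outcome: 300 − 14 = 286
placebo-arm patients with the outcome: 24 − 14 = 10
placebo-arm patients without the outcome: 60 − 10 = 50
risk, statin-arm patients = 14/300 = 0.04667
risk, placebo-arm patients = 10/60 = 0.16667
RR = 0.04667 / 0.16667 = 0.280

RR = 0.280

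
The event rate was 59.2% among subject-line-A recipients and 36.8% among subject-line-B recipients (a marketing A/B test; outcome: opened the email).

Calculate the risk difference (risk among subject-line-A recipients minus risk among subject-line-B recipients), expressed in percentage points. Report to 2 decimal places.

risk difference = 0.5920 − 0.3680 = 0.2240 → 22.40 percentage points

RD = 22.40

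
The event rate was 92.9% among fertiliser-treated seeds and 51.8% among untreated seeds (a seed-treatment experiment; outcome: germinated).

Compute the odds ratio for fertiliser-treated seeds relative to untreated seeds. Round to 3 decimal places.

odds, fertiliser-treated seeds = 0.9290/0.0710 = 13.0845
odds, untreated seeds = 0.5180/0.4820 = 1.0747
OR = 13.0845 / 1.0747 = 12.175

OR = 12.175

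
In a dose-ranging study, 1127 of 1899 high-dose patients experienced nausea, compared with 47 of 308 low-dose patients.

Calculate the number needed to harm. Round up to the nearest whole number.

risk, high-dose patients = 1127/1899 = 0.593470
risk, low-dose patients = 47/308 = 0.152597
absolute risk difference = 0.440873
1 / 0.440873 = 2.268 → round up → 3

3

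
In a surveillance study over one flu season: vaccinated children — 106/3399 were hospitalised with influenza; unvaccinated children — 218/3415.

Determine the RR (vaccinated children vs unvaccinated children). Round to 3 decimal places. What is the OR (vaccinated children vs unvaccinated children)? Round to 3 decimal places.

risk, vaccinated children = 106/3399 = 0.03119
risk, unvaccinated children = 218/3415 = 0.06384
RR = 0.03119 / 0.06384 = 0.489
odds, vaccinated children = 106/3293 = 0.03219
odds, unvaccinated children = 218/3197 = 0.06819
OR = 0.03219 / 0.06819 = 0.472

RR = 0.489; OR = 0.472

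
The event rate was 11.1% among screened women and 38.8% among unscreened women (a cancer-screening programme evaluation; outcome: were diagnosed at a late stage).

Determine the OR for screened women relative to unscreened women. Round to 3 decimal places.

odds, screened women = 0.1110/0.8890 = 0.1249
odds, unscreened women = 0.3880/0.6120 = 0.6340
OR = 0.1249 / 0.6340 = 0.197

OR ≈ 0.197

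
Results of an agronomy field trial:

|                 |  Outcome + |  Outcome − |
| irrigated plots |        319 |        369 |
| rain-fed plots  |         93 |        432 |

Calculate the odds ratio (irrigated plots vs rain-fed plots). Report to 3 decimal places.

OR = (319 × 432) / (369 × 93) = 137808/34317 ≈ 4.016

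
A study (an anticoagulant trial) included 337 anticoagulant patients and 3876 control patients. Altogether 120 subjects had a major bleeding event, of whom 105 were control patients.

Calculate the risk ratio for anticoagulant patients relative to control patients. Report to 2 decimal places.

anticoagulant patients with the outcome: 120 − 105 = 15
anticoagulant patients without the outcome: 337 − 15 = 322
control patients without the outcome: 3876 − 105 = 3771
risk, anticoagulant patients = 15/337 = 0.04451
risk, control patients = 105/3876 = 0.02709
RR = 0.04451 / 0.02709 = 1.64

1.64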